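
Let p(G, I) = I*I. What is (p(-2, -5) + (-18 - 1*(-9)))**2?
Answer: 256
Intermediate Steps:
p(G, I) = I**2
(p(-2, -5) + (-18 - 1*(-9)))**2 = ((-5)**2 + (-18 - 1*(-9)))**2 = (25 + (-18 + 9))**2 = (25 - 9)**2 = 16**2 = 256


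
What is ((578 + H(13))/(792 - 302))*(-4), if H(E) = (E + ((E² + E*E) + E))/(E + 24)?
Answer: -8700/1813 ≈ -4.7987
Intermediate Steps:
H(E) = (2*E + 2*E²)/(24 + E) (H(E) = (E + ((E² + E²) + E))/(24 + E) = (E + (2*E² + E))/(24 + E) = (E + (E + 2*E²))/(24 + E) = (2*E + 2*E²)/(24 + E))
((578 + H(13))/(792 - 302))*(-4) = ((578 + 2*13*(1 + 13)/(24 + 13))/(792 - 302))*(-4) = ((578 + 2*13*14/37)/490)*(-4) = ((578 + 2*13*(1/37)*14)*(1/490))*(-4) = ((578 + 364/37)*(1/490))*(-4) = ((21750/37)*(1/490))*(-4) = (2175/1813)*(-4) = -8700/1813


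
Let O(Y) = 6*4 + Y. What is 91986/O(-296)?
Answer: -45993/136 ≈ -338.18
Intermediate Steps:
O(Y) = 24 + Y
91986/O(-296) = 91986/(24 - 296) = 91986/(-272) = 91986*(-1/272) = -45993/136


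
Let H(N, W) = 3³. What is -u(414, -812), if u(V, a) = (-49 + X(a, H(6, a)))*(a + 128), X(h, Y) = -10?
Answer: -40356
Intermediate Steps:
H(N, W) = 27
u(V, a) = -7552 - 59*a (u(V, a) = (-49 - 10)*(a + 128) = -59*(128 + a) = -7552 - 59*a)
-u(414, -812) = -(-7552 - 59*(-812)) = -(-7552 + 47908) = -1*40356 = -40356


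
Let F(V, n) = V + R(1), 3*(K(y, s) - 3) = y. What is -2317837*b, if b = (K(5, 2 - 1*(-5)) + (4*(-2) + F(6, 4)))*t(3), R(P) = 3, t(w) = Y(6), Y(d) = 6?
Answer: -78806458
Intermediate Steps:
K(y, s) = 3 + y/3
t(w) = 6
F(V, n) = 3 + V (F(V, n) = V + 3 = 3 + V)
b = 34 (b = ((3 + (1/3)*5) + (4*(-2) + (3 + 6)))*6 = ((3 + 5/3) + (-8 + 9))*6 = (14/3 + 1)*6 = (17/3)*6 = 34)
-2317837*b = -2317837*34 = -78806458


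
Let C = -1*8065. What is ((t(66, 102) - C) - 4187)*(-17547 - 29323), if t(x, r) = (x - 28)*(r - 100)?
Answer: -185323980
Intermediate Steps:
C = -8065
t(x, r) = (-100 + r)*(-28 + x) (t(x, r) = (-28 + x)*(-100 + r) = (-100 + r)*(-28 + x))
((t(66, 102) - C) - 4187)*(-17547 - 29323) = (((2800 - 100*66 - 28*102 + 102*66) - 1*(-8065)) - 4187)*(-17547 - 29323) = (((2800 - 6600 - 2856 + 6732) + 8065) - 4187)*(-46870) = ((76 + 8065) - 4187)*(-46870) = (8141 - 4187)*(-46870) = 3954*(-46870) = -185323980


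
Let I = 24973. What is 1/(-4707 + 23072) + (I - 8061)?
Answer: 310588881/18365 ≈ 16912.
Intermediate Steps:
1/(-4707 + 23072) + (I - 8061) = 1/(-4707 + 23072) + (24973 - 8061) = 1/18365 + 16912 = 310588881/18365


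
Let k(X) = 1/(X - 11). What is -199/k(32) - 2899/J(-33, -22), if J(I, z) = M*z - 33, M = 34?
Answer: -3260900/781 ≈ -4175.3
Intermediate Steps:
k(X) = 1/(-11 + X)
J(I, z) = -33 + 34*z (J(I, z) = 34*z - 33 = -33 + 34*z)
-199/k(32) - 2899/J(-33, -22) = -199/(1/(-11 + 32)) - 2899/(-33 + 34*(-22)) = -199/(1/21) - 2899/(-33 - 748) = -199/1/21 - 2899/(-781) = -199*21 - 2899*(-1/781) = -4179 + 2899/781 = -3260900/781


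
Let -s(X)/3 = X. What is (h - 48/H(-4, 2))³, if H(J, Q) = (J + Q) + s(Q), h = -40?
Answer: -39304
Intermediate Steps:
s(X) = -3*X
H(J, Q) = J - 2*Q (H(J, Q) = (J + Q) - 3*Q = J - 2*Q)
(h - 48/H(-4, 2))³ = (-40 - 48/(-4 - 2*2))³ = (-40 - 48/(-4 - 4))³ = (-40 - 48/(-8))³ = (-40 - 48*(-1)/8)³ = (-40 - 1*(-6))³ = (-40 + 6)³ = (-34)³ = -39304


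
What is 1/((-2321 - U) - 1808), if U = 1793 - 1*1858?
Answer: -1/4064 ≈ -0.00024606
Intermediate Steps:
U = -65 (U = 1793 - 1858 = -65)
1/((-2321 - U) - 1808) = 1/((-2321 - 1*(-65)) - 1808) = 1/((-2321 + 65) - 1808) = 1/(-2256 - 1808) = 1/(-4064) = -1/4064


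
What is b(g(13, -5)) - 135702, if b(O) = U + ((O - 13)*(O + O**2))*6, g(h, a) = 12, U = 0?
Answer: -136638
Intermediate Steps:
b(O) = 6*(-13 + O)*(O + O**2) (b(O) = 0 + ((O - 13)*(O + O**2))*6 = 0 + ((-13 + O)*(O + O**2))*6 = 0 + 6*(-13 + O)*(O + O**2) = 6*(-13 + O)*(O + O**2))
b(g(13, -5)) - 135702 = 6*12*(-13 + 12**2 - 12*12) - 135702 = 6*12*(-13 + 144 - 144) - 135702 = 6*12*(-13) - 135702 = -936 - 135702 = -136638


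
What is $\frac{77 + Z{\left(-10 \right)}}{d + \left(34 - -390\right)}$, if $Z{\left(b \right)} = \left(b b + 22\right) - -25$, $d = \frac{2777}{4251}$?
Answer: $\frac{952224}{1805201} \approx 0.52749$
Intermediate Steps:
$d = \frac{2777}{4251}$ ($d = 2777 \cdot \frac{1}{4251} = \frac{2777}{4251} \approx 0.65326$)
$Z{\left(b \right)} = 47 + b^{2}$ ($Z{\left(b \right)} = \left(b^{2} + 22\right) + 25 = \left(22 + b^{2}\right) + 25 = 47 + b^{2}$)
$\frac{77 + Z{\left(-10 \right)}}{d + \left(34 - -390\right)} = \frac{77 + \left(47 + \left(-10\right)^{2}\right)}{\frac{2777}{4251} + \left(34 - -390\right)} = \frac{77 + \left(47 + 100\right)}{\frac{2777}{4251} + \left(34 + 390\right)} = \frac{77 + 147}{\frac{2777}{4251} + 424} = \frac{224}{\frac{1805201}{4251}} = 224 \cdot \frac{4251}{1805201} = \frac{952224}{1805201}$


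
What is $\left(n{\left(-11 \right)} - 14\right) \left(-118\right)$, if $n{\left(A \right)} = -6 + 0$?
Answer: $2360$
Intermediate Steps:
$n{\left(A \right)} = -6$
$\left(n{\left(-11 \right)} - 14\right) \left(-118\right) = \left(-6 - 14\right) \left(-118\right) = \left(-20\right) \left(-118\right) = 2360$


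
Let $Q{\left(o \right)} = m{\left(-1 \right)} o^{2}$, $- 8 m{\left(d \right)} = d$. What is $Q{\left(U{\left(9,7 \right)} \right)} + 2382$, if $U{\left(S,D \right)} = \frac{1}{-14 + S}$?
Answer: $\frac{476401}{200} \approx 2382.0$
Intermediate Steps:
$m{\left(d \right)} = - \frac{d}{8}$
$Q{\left(o \right)} = \frac{o^{2}}{8}$ ($Q{\left(o \right)} = \left(- \frac{1}{8}\right) \left(-1\right) o^{2} = \frac{o^{2}}{8}$)
$Q{\left(U{\left(9,7 \right)} \right)} + 2382 = \frac{\left(\frac{1}{-14 + 9}\right)^{2}}{8} + 2382 = \frac{\left(\frac{1}{-5}\right)^{2}}{8} + 2382 = \frac{\left(- \frac{1}{5}\right)^{2}}{8} + 2382 = \frac{1}{8} \cdot \frac{1}{25} + 2382 = \frac{1}{200} + 2382 = \frac{476401}{200}$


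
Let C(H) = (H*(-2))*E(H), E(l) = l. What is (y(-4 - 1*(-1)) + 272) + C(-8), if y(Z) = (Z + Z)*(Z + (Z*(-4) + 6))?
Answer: 54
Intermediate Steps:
y(Z) = 2*Z*(6 - 3*Z) (y(Z) = (2*Z)*(Z + (-4*Z + 6)) = (2*Z)*(Z + (6 - 4*Z)) = (2*Z)*(6 - 3*Z) = 2*Z*(6 - 3*Z))
C(H) = -2*H² (C(H) = (H*(-2))*H = (-2*H)*H = -2*H²)
(y(-4 - 1*(-1)) + 272) + C(-8) = (6*(-4 - 1*(-1))*(2 - (-4 - 1*(-1))) + 272) - 2*(-8)² = (6*(-4 + 1)*(2 - (-4 + 1)) + 272) - 2*64 = (6*(-3)*(2 - 1*(-3)) + 272) - 128 = (6*(-3)*(2 + 3) + 272) - 128 = (6*(-3)*5 + 272) - 128 = (-90 + 272) - 128 = 182 - 128 = 54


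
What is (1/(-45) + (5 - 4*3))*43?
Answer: -13588/45 ≈ -301.96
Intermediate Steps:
(1/(-45) + (5 - 4*3))*43 = (-1/45 + (5 - 12))*43 = (-1/45 - 7)*43 = -316/45*43 = -13588/45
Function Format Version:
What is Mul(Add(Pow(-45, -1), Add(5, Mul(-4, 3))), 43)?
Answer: Rational(-13588, 45) ≈ -301.96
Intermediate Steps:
Mul(Add(Pow(-45, -1), Add(5, Mul(-4, 3))), 43) = Mul(Add(Rational(-1, 45), Add(5, -12)), 43) = Mul(Add(Rational(-1, 45), -7), 43) = Mul(Rational(-316, 45), 43) = Rational(-13588, 45)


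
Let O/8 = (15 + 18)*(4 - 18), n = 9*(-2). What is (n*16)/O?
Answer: 6/77 ≈ 0.077922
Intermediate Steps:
n = -18
O = -3696 (O = 8*((15 + 18)*(4 - 18)) = 8*(33*(-14)) = 8*(-462) = -3696)
(n*16)/O = -18*16/(-3696) = -288*(-1/3696) = 6/77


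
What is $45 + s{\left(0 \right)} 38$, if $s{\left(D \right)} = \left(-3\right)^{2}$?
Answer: $387$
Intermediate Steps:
$s{\left(D \right)} = 9$
$45 + s{\left(0 \right)} 38 = 45 + 9 \cdot 38 = 45 + 342 = 387$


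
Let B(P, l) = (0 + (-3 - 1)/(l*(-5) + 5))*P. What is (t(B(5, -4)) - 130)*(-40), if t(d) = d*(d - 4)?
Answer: 25232/5 ≈ 5046.4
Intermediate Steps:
B(P, l) = -4*P/(5 - 5*l) (B(P, l) = (0 - 4/(-5*l + 5))*P = (0 - 4/(5 - 5*l))*P = (-4/(5 - 5*l))*P = -4*P/(5 - 5*l))
t(d) = d*(-4 + d)
(t(B(5, -4)) - 130)*(-40) = (((4/5)*5/(-1 - 4))*(-4 + (4/5)*5/(-1 - 4)) - 130)*(-40) = (((4/5)*5/(-5))*(-4 + (4/5)*5/(-5)) - 130)*(-40) = (((4/5)*5*(-1/5))*(-4 + (4/5)*5*(-1/5)) - 130)*(-40) = (-4*(-4 - 4/5)/5 - 130)*(-40) = (-4/5*(-24/5) - 130)*(-40) = (96/25 - 130)*(-40) = -3154/25*(-40) = 25232/5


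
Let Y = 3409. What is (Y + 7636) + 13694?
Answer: 24739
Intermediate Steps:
(Y + 7636) + 13694 = (3409 + 7636) + 13694 = 11045 + 13694 = 24739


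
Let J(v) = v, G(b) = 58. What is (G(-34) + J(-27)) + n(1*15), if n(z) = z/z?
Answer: 32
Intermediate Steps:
n(z) = 1
(G(-34) + J(-27)) + n(1*15) = (58 - 27) + 1 = 31 + 1 = 32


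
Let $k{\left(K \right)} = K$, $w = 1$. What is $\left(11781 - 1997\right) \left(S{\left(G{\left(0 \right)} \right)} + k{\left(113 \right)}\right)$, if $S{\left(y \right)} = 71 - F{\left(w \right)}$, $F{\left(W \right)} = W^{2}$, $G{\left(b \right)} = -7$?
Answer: $1790472$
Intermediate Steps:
$S{\left(y \right)} = 70$ ($S{\left(y \right)} = 71 - 1^{2} = 71 - 1 = 70$)
$\left(11781 - 1997\right) \left(S{\left(G{\left(0 \right)} \right)} + k{\left(113 \right)}\right) = \left(11781 - 1997\right) \left(70 + 113\right) = 9784 \cdot 183 = 1790472$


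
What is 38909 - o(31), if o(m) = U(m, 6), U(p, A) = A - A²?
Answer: 38939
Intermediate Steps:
o(m) = -30 (o(m) = 6*(1 - 1*6) = 6*(1 - 6) = 6*(-5) = -30)
38909 - o(31) = 38909 - 1*(-30) = 38909 + 30 = 38939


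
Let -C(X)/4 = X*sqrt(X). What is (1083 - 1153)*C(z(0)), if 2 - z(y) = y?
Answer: 560*sqrt(2) ≈ 791.96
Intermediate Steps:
z(y) = 2 - y
C(X) = -4*X**(3/2) (C(X) = -4*X*sqrt(X) = -4*X**(3/2))
(1083 - 1153)*C(z(0)) = (1083 - 1153)*(-4*(2 - 1*0)**(3/2)) = -(-280)*(2 + 0)**(3/2) = -(-280)*2**(3/2) = -(-280)*2*sqrt(2) = -(-560)*sqrt(2) = 560*sqrt(2)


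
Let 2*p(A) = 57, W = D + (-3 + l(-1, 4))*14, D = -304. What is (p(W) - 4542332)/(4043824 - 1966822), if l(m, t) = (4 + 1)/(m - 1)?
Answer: -9084607/4154004 ≈ -2.1870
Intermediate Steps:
l(m, t) = 5/(-1 + m)
W = -381 (W = -304 + (-3 + 5/(-1 - 1))*14 = -304 + (-3 + 5/(-2))*14 = -304 + (-3 + 5*(-½))*14 = -304 + (-3 - 5/2)*14 = -304 - 11/2*14 = -304 - 77 = -381)
p(A) = 57/2 (p(A) = (½)*57 = 57/2)
(p(W) - 4542332)/(4043824 - 1966822) = (57/2 - 4542332)/(4043824 - 1966822) = -9084607/2/2077002 = -9084607/2*1/2077002 = -9084607/4154004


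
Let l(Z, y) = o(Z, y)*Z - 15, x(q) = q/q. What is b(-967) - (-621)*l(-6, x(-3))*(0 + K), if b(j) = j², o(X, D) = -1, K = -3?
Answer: 951856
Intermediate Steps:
x(q) = 1
l(Z, y) = -15 - Z (l(Z, y) = -Z - 15 = -15 - Z)
b(-967) - (-621)*l(-6, x(-3))*(0 + K) = (-967)² - (-621)*(-15 - 1*(-6))*(0 - 3) = 935089 - (-621)*(-15 + 6)*(-3) = 935089 - (-621)*(-9*(-3)) = 935089 - (-621)*27 = 935089 - 1*(-16767) = 935089 + 16767 = 951856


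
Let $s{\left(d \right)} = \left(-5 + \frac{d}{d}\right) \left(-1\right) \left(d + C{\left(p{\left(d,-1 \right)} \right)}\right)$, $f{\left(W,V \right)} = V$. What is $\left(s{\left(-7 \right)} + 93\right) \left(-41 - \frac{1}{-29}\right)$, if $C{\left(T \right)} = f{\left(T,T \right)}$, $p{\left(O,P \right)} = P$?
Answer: $- \frac{72468}{29} \approx -2498.9$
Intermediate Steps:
$C{\left(T \right)} = T$
$s{\left(d \right)} = -4 + 4 d$ ($s{\left(d \right)} = \left(-5 + \frac{d}{d}\right) \left(-1\right) \left(d - 1\right) = \left(-5 + 1\right) \left(-1\right) \left(-1 + d\right) = \left(-4\right) \left(-1\right) \left(-1 + d\right) = 4 \left(-1 + d\right) = -4 + 4 d$)
$\left(s{\left(-7 \right)} + 93\right) \left(-41 - \frac{1}{-29}\right) = \left(\left(-4 + 4 \left(-7\right)\right) + 93\right) \left(-41 - \frac{1}{-29}\right) = \left(\left(-4 - 28\right) + 93\right) \left(-41 - - \frac{1}{29}\right) = \left(-32 + 93\right) \left(-41 + \frac{1}{29}\right) = 61 \left(- \frac{1188}{29}\right) = - \frac{72468}{29}$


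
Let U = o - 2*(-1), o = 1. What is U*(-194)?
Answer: -582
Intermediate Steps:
U = 3 (U = 1 - 2*(-1) = 1 + 2 = 3)
U*(-194) = 3*(-194) = -582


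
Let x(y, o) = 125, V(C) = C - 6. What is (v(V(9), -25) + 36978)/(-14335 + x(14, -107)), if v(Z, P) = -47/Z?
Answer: -2263/870 ≈ -2.6012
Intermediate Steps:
V(C) = -6 + C
(v(V(9), -25) + 36978)/(-14335 + x(14, -107)) = (-47/(-6 + 9) + 36978)/(-14335 + 125) = (-47/3 + 36978)/(-14210) = (-47*⅓ + 36978)*(-1/14210) = (-47/3 + 36978)*(-1/14210) = (110887/3)*(-1/14210) = -2263/870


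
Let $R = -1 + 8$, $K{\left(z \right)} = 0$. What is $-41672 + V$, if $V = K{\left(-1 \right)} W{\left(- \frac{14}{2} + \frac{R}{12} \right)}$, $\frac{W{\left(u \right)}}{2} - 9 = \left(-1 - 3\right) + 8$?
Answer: $-41672$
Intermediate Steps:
$R = 7$
$W{\left(u \right)} = 26$ ($W{\left(u \right)} = 18 + 2 \left(\left(-1 - 3\right) + 8\right) = 18 + 2 \left(-4 + 8\right) = 18 + 2 \cdot 4 = 18 + 8 = 26$)
$V = 0$ ($V = 0 \cdot 26 = 0$)
$-41672 + V = -41672 + 0 = -41672$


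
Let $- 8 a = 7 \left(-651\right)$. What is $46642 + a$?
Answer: $\frac{377693}{8} \approx 47212.0$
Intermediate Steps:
$a = \frac{4557}{8}$ ($a = - \frac{7 \left(-651\right)}{8} = \left(- \frac{1}{8}\right) \left(-4557\right) = \frac{4557}{8} \approx 569.63$)
$46642 + a = 46642 + \frac{4557}{8} = \frac{377693}{8}$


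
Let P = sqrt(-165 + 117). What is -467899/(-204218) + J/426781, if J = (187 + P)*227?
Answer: 208359253001/87156362258 + 908*I*sqrt(3)/426781 ≈ 2.3906 + 0.003685*I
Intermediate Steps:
P = 4*I*sqrt(3) (P = sqrt(-48) = 4*I*sqrt(3) ≈ 6.9282*I)
J = 42449 + 908*I*sqrt(3) (J = (187 + 4*I*sqrt(3))*227 = 42449 + 908*I*sqrt(3) ≈ 42449.0 + 1572.7*I)
-467899/(-204218) + J/426781 = -467899/(-204218) + (42449 + 908*I*sqrt(3))/426781 = -467899*(-1/204218) + (42449 + 908*I*sqrt(3))*(1/426781) = 467899/204218 + (42449/426781 + 908*I*sqrt(3)/426781) = 208359253001/87156362258 + 908*I*sqrt(3)/426781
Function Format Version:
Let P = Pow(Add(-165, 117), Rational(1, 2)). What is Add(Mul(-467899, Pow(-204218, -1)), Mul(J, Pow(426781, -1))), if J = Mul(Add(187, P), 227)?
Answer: Add(Rational(208359253001, 87156362258), Mul(Rational(908, 426781), I, Pow(3, Rational(1, 2)))) ≈ Add(2.3906, Mul(0.0036850, I))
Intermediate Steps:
P = Mul(4, I, Pow(3, Rational(1, 2))) (P = Pow(-48, Rational(1, 2)) = Mul(4, I, Pow(3, Rational(1, 2))) ≈ Mul(6.9282, I))
J = Add(42449, Mul(908, I, Pow(3, Rational(1, 2)))) (J = Mul(Add(187, Mul(4, I, Pow(3, Rational(1, 2)))), 227) = Add(42449, Mul(908, I, Pow(3, Rational(1, 2)))) ≈ Add(42449., Mul(1572.7, I)))
Add(Mul(-467899, Pow(-204218, -1)), Mul(J, Pow(426781, -1))) = Add(Mul(-467899, Pow(-204218, -1)), Mul(Add(42449, Mul(908, I, Pow(3, Rational(1, 2)))), Pow(426781, -1))) = Add(Mul(-467899, Rational(-1, 204218)), Mul(Add(42449, Mul(908, I, Pow(3, Rational(1, 2)))), Rational(1, 426781))) = Add(Rational(467899, 204218), Add(Rational(42449, 426781), Mul(Rational(908, 426781), I, Pow(3, Rational(1, 2))))) = Add(Rational(208359253001, 87156362258), Mul(Rational(908, 426781), I, Pow(3, Rational(1, 2))))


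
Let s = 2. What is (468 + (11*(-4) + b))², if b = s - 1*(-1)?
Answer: 182329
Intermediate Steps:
b = 3 (b = 2 - 1*(-1) = 2 + 1 = 3)
(468 + (11*(-4) + b))² = (468 + (11*(-4) + 3))² = (468 + (-44 + 3))² = (468 - 41)² = 427² = 182329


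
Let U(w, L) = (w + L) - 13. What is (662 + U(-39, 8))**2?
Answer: 381924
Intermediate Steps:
U(w, L) = -13 + L + w (U(w, L) = (L + w) - 13 = -13 + L + w)
(662 + U(-39, 8))**2 = (662 + (-13 + 8 - 39))**2 = (662 - 44)**2 = 618**2 = 381924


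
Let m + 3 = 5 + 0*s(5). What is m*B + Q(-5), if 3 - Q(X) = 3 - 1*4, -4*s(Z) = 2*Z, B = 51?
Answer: 106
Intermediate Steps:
s(Z) = -Z/2
Q(X) = 4 (Q(X) = 3 - (3 - 1*4) = 3 - (3 - 4) = 3 - 1*(-1) = 3 + 1 = 4)
m = 2 (m = -3 + (5 + 0*(-½*5)) = -3 + (5 + 0*(-5/2)) = -3 + (5 + 0) = -3 + 5 = 2)
m*B + Q(-5) = 2*51 + 4 = 102 + 4 = 106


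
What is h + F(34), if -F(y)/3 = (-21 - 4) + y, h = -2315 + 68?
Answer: -2274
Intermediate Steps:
h = -2247
F(y) = 75 - 3*y (F(y) = -3*((-21 - 4) + y) = -3*(-25 + y) = 75 - 3*y)
h + F(34) = -2247 + (75 - 3*34) = -2247 + (75 - 102) = -2247 - 27 = -2274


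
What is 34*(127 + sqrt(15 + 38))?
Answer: 4318 + 34*sqrt(53) ≈ 4565.5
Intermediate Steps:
34*(127 + sqrt(15 + 38)) = 34*(127 + sqrt(53)) = 4318 + 34*sqrt(53)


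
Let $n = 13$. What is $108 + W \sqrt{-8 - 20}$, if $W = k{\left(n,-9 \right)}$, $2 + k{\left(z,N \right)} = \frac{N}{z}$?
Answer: $108 - \frac{70 i \sqrt{7}}{13} \approx 108.0 - 14.246 i$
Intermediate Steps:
$k{\left(z,N \right)} = -2 + \frac{N}{z}$
$W = - \frac{35}{13}$ ($W = -2 - \frac{9}{13} = - \frac{35}{13} \approx -2.6923$)
$108 + W \sqrt{-8 - 20} = 108 - \frac{35 \sqrt{-8 - 20}}{13} = 108 - \frac{35 \sqrt{-28}}{13} = 108 - \frac{35 \cdot 2 i \sqrt{7}}{13} = 108 - \frac{70 i \sqrt{7}}{13}$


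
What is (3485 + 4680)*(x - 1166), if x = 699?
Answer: -3813055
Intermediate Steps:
(3485 + 4680)*(x - 1166) = (3485 + 4680)*(699 - 1166) = 8165*(-467) = -3813055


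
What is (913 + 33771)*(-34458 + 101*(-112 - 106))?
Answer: -1958813584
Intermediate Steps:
(913 + 33771)*(-34458 + 101*(-112 - 106)) = 34684*(-34458 + 101*(-218)) = 34684*(-34458 - 22018) = 34684*(-56476) = -1958813584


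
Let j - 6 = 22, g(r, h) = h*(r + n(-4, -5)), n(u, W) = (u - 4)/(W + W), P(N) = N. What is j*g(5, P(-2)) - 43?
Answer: -1839/5 ≈ -367.80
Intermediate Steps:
n(u, W) = (-4 + u)/(2*W) (n(u, W) = (-4 + u)/((2*W)) = (-4 + u)*(1/(2*W)) = (-4 + u)/(2*W))
g(r, h) = h*(⅘ + r) (g(r, h) = h*(r + (½)*(-4 - 4)/(-5)) = h*(r + (½)*(-⅕)*(-8)) = h*(r + ⅘) = h*(⅘ + r))
j = 28 (j = 6 + 22 = 28)
j*g(5, P(-2)) - 43 = 28*((⅕)*(-2)*(4 + 5*5)) - 43 = 28*((⅕)*(-2)*(4 + 25)) - 43 = 28*((⅕)*(-2)*29) - 43 = 28*(-58/5) - 43 = -1624/5 - 43 = -1839/5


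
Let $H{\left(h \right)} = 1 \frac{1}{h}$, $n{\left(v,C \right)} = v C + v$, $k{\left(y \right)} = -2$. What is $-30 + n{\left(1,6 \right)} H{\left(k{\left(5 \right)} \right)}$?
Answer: $- \frac{67}{2} \approx -33.5$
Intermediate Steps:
$n{\left(v,C \right)} = v + C v$ ($n{\left(v,C \right)} = C v + v = v + C v$)
$H{\left(h \right)} = \frac{1}{h}$
$-30 + n{\left(1,6 \right)} H{\left(k{\left(5 \right)} \right)} = -30 + \frac{1 \left(1 + 6\right)}{-2} = -30 + 1 \cdot 7 \left(- \frac{1}{2}\right) = -30 + 7 \left(- \frac{1}{2}\right) = -30 - \frac{7}{2} = - \frac{67}{2}$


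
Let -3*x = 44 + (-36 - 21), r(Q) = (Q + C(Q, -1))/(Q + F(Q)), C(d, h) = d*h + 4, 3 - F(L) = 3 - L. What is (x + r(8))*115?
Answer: 6325/12 ≈ 527.08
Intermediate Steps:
F(L) = L (F(L) = 3 - (3 - L) = 3 + (-3 + L) = L)
C(d, h) = 4 + d*h
r(Q) = 2/Q (r(Q) = (Q + (4 + Q*(-1)))/(Q + Q) = (Q + (4 - Q))/((2*Q)) = 4*(1/(2*Q)) = 2/Q)
x = 13/3 (x = -(44 + (-36 - 21))/3 = -(44 - 57)/3 = -⅓*(-13) = 13/3 ≈ 4.3333)
(x + r(8))*115 = (13/3 + 2/8)*115 = (13/3 + 2*(⅛))*115 = (13/3 + ¼)*115 = (55/12)*115 = 6325/12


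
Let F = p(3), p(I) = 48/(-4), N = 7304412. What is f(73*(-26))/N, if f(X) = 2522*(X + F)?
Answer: -1204255/1826103 ≈ -0.65947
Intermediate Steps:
p(I) = -12 (p(I) = 48*(-¼) = -12)
F = -12
f(X) = -30264 + 2522*X (f(X) = 2522*(X - 12) = 2522*(-12 + X) = -30264 + 2522*X)
f(73*(-26))/N = (-30264 + 2522*(73*(-26)))/7304412 = (-30264 + 2522*(-1898))*(1/7304412) = (-30264 - 4786756)*(1/7304412) = -4817020*1/7304412 = -1204255/1826103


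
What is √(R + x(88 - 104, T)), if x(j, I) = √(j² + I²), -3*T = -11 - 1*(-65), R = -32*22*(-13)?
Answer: √(9152 + 2*√145) ≈ 95.792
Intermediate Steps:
R = 9152 (R = -704*(-13) = 9152)
T = -18 (T = -(-11 - 1*(-65))/3 = -(-11 + 65)/3 = -⅓*54 = -18)
x(j, I) = √(I² + j²)
√(R + x(88 - 104, T)) = √(9152 + √((-18)² + (88 - 104)²)) = √(9152 + √(324 + (-16)²)) = √(9152 + √(324 + 256)) = √(9152 + √580) = √(9152 + 2*√145)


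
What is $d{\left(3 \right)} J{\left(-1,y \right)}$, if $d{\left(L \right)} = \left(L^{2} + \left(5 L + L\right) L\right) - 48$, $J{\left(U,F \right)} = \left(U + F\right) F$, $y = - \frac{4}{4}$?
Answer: $30$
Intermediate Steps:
$y = -1$ ($y = \left(-4\right) \frac{1}{4} = -1$)
$J{\left(U,F \right)} = F \left(F + U\right)$ ($J{\left(U,F \right)} = \left(F + U\right) F = F \left(F + U\right)$)
$d{\left(L \right)} = -48 + 7 L^{2}$ ($d{\left(L \right)} = \left(L^{2} + 6 L L\right) - 48 = \left(L^{2} + 6 L^{2}\right) - 48 = 7 L^{2} - 48 = -48 + 7 L^{2}$)
$d{\left(3 \right)} J{\left(-1,y \right)} = \left(-48 + 7 \cdot 3^{2}\right) \left(- (-1 - 1)\right) = \left(-48 + 7 \cdot 9\right) \left(\left(-1\right) \left(-2\right)\right) = \left(-48 + 63\right) 2 = 15 \cdot 2 = 30$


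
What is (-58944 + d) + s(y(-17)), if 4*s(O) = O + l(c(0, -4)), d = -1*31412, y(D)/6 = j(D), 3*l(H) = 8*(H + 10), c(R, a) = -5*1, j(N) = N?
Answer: -542269/6 ≈ -90378.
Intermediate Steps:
c(R, a) = -5
l(H) = 80/3 + 8*H/3 (l(H) = (8*(H + 10))/3 = (8*(10 + H))/3 = (80 + 8*H)/3 = 80/3 + 8*H/3)
y(D) = 6*D
d = -31412
s(O) = 10/3 + O/4 (s(O) = (O + (80/3 + (8/3)*(-5)))/4 = (O + (80/3 - 40/3))/4 = (O + 40/3)/4 = (40/3 + O)/4 = 10/3 + O/4)
(-58944 + d) + s(y(-17)) = (-58944 - 31412) + (10/3 + (6*(-17))/4) = -90356 + (10/3 + (¼)*(-102)) = -90356 + (10/3 - 51/2) = -90356 - 133/6 = -542269/6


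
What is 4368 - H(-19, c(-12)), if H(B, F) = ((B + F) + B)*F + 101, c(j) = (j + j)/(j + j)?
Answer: 4304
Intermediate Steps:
c(j) = 1 (c(j) = (2*j)/((2*j)) = (2*j)*(1/(2*j)) = 1)
H(B, F) = 101 + F*(F + 2*B) (H(B, F) = (F + 2*B)*F + 101 = F*(F + 2*B) + 101 = 101 + F*(F + 2*B))
4368 - H(-19, c(-12)) = 4368 - (101 + 1² + 2*(-19)*1) = 4368 - (101 + 1 - 38) = 4368 - 1*64 = 4368 - 64 = 4304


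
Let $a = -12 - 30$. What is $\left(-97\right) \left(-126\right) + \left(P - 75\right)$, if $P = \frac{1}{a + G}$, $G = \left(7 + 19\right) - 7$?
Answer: $\frac{279380}{23} \approx 12147.0$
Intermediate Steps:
$G = 19$ ($G = 26 - 7 = 19$)
$a = -42$ ($a = -12 - 30 = -42$)
$P = - \frac{1}{23}$ ($P = \frac{1}{-42 + 19} = \frac{1}{-23} = - \frac{1}{23} \approx -0.043478$)
$\left(-97\right) \left(-126\right) + \left(P - 75\right) = \left(-97\right) \left(-126\right) - \frac{1726}{23} = 12222 - \frac{1726}{23} = \frac{279380}{23}$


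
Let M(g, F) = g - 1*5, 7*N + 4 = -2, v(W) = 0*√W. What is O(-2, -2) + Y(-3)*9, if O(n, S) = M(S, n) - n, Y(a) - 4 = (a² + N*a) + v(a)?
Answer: 946/7 ≈ 135.14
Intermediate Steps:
v(W) = 0
N = -6/7 (N = -4/7 + (⅐)*(-2) = -4/7 - 2/7 = -6/7 ≈ -0.85714)
M(g, F) = -5 + g (M(g, F) = g - 5 = -5 + g)
Y(a) = 4 + a² - 6*a/7 (Y(a) = 4 + ((a² - 6*a/7) + 0) = 4 + (a² - 6*a/7) = 4 + a² - 6*a/7)
O(n, S) = -5 + S - n (O(n, S) = (-5 + S) - n = -5 + S - n)
O(-2, -2) + Y(-3)*9 = (-5 - 2 - 1*(-2)) + (4 + (-3)² - 6/7*(-3))*9 = (-5 - 2 + 2) + (4 + 9 + 18/7)*9 = -5 + (109/7)*9 = -5 + 981/7 = 946/7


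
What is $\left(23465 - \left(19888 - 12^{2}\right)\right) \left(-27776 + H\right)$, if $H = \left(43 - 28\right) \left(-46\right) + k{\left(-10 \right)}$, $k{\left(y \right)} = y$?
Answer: $-105959196$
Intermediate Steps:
$H = -700$ ($H = \left(43 - 28\right) \left(-46\right) - 10 = 15 \left(-46\right) - 10 = -690 - 10 = -700$)
$\left(23465 - \left(19888 - 12^{2}\right)\right) \left(-27776 + H\right) = \left(23465 - \left(19888 - 12^{2}\right)\right) \left(-27776 - 700\right) = \left(23465 + \left(144 - 19888\right)\right) \left(-28476\right) = \left(23465 - 19744\right) \left(-28476\right) = 3721 \left(-28476\right) = -105959196$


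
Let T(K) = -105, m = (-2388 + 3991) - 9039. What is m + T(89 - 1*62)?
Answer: -7541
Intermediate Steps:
m = -7436 (m = 1603 - 9039 = -7436)
m + T(89 - 1*62) = -7436 - 105 = -7541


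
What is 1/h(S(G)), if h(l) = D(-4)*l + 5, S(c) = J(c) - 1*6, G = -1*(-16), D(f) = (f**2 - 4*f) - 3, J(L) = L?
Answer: 1/295 ≈ 0.0033898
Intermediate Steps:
D(f) = -3 + f**2 - 4*f
G = 16
S(c) = -6 + c (S(c) = c - 1*6 = c - 6 = -6 + c)
h(l) = 5 + 29*l (h(l) = (-3 + (-4)**2 - 4*(-4))*l + 5 = (-3 + 16 + 16)*l + 5 = 29*l + 5 = 5 + 29*l)
1/h(S(G)) = 1/(5 + 29*(-6 + 16)) = 1/(5 + 29*10) = 1/(5 + 290) = 1/295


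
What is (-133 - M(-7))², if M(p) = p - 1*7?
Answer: 14161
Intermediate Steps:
M(p) = -7 + p (M(p) = p - 7 = -7 + p)
(-133 - M(-7))² = (-133 - (-7 - 7))² = (-133 - 1*(-14))² = (-133 + 14)² = (-119)² = 14161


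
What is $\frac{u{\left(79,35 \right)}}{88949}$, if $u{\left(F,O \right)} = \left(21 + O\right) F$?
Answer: $\frac{632}{12707} \approx 0.049736$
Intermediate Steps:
$u{\left(F,O \right)} = F \left(21 + O\right)$
$\frac{u{\left(79,35 \right)}}{88949} = \frac{79 \left(21 + 35\right)}{88949} = 79 \cdot 56 \cdot \frac{1}{88949} = 4424 \cdot \frac{1}{88949} = \frac{632}{12707}$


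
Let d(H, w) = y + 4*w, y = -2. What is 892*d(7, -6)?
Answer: -23192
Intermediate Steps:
d(H, w) = -2 + 4*w
892*d(7, -6) = 892*(-2 + 4*(-6)) = 892*(-2 - 24) = 892*(-26) = -23192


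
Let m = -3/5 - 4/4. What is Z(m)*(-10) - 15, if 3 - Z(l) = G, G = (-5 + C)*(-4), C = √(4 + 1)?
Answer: 155 - 40*√5 ≈ 65.557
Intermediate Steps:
C = √5 ≈ 2.2361
m = -8/5 (m = -3*⅕ - 4*¼ = -⅗ - 1 = -8/5 ≈ -1.6000)
G = 20 - 4*√5 (G = (-5 + √5)*(-4) = 20 - 4*√5 ≈ 11.056)
Z(l) = -17 + 4*√5 (Z(l) = 3 - (20 - 4*√5) = 3 + (-20 + 4*√5) = -17 + 4*√5)
Z(m)*(-10) - 15 = (-17 + 4*√5)*(-10) - 15 = (170 - 40*√5) - 15 = 155 - 40*√5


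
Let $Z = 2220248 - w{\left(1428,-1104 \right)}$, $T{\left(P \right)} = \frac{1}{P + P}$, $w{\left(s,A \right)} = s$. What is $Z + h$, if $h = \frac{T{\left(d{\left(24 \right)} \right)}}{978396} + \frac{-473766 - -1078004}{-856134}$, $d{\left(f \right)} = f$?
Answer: $\frac{4956180095579733515}{2233701549504} \approx 2.2188 \cdot 10^{6}$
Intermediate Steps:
$T{\left(P \right)} = \frac{1}{2 P}$
$h = - \frac{1576490731765}{2233701549504}$ ($h = \frac{\frac{1}{2} \cdot \frac{1}{24}}{978396} + \frac{-473766 - -1078004}{-856134} = \frac{1}{2} \cdot \frac{1}{24} \cdot \frac{1}{978396} + \left(-473766 + 1078004\right) \left(- \frac{1}{856134}\right) = \frac{1}{48} \cdot \frac{1}{978396} + 604238 \left(- \frac{1}{856134}\right) = \frac{1}{46963008} - \frac{302119}{428067} = - \frac{1576490731765}{2233701549504} \approx -0.70578$)
$Z = 2218820$ ($Z = 2220248 - 1428 = 2218820$)
$Z + h = 2218820 - \frac{1576490731765}{2233701549504} = \frac{4956180095579733515}{2233701549504}$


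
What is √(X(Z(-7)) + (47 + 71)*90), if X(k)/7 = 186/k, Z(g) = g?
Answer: √10434 ≈ 102.15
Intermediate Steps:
X(k) = 1302/k (X(k) = 7*(186/k) = 1302/k)
√(X(Z(-7)) + (47 + 71)*90) = √(1302/(-7) + (47 + 71)*90) = √(1302*(-⅐) + 118*90) = √(-186 + 10620) = √10434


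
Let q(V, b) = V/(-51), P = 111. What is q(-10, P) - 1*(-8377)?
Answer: 427237/51 ≈ 8377.2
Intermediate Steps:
q(V, b) = -V/51 (q(V, b) = V*(-1/51) = -V/51)
q(-10, P) - 1*(-8377) = -1/51*(-10) - 1*(-8377) = 10/51 + 8377 = 427237/51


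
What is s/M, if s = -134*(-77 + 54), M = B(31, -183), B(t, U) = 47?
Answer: 3082/47 ≈ 65.574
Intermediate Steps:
M = 47
s = 3082 (s = -134*(-23) = 3082)
s/M = 3082/47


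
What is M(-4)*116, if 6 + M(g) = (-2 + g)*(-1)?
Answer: 0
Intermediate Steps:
M(g) = -4 - g (M(g) = -6 + (-2 + g)*(-1) = -6 + (2 - g) = -4 - g)
M(-4)*116 = (-4 - 1*(-4))*116 = (-4 + 4)*116 = 0*116 = 0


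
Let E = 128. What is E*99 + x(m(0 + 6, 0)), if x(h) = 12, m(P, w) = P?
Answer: 12684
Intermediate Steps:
E*99 + x(m(0 + 6, 0)) = 128*99 + 12 = 12672 + 12 = 12684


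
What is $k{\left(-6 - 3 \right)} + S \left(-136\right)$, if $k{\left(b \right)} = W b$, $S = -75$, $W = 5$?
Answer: $10155$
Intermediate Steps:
$k{\left(b \right)} = 5 b$
$k{\left(-6 - 3 \right)} + S \left(-136\right) = 5 \left(-6 - 3\right) - -10200 = 5 \left(-9\right) + 10200 = -45 + 10200 = 10155$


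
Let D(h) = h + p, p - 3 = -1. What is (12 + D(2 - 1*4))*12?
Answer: 144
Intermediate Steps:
p = 2 (p = 3 - 1 = 2)
D(h) = 2 + h (D(h) = h + 2 = 2 + h)
(12 + D(2 - 1*4))*12 = (12 + (2 + (2 - 1*4)))*12 = (12 + (2 + (2 - 4)))*12 = (12 + (2 - 2))*12 = (12 + 0)*12 = 12*12 = 144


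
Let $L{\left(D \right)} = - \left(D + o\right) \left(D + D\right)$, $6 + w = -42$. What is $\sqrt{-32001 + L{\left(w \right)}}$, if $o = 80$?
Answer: $i \sqrt{28929} \approx 170.09 i$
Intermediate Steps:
$w = -48$ ($w = -6 - 42 = -48$)
$L{\left(D \right)} = - 2 D \left(80 + D\right)$ ($L{\left(D \right)} = - \left(D + 80\right) \left(D + D\right) = - \left(80 + D\right) 2 D = - 2 D \left(80 + D\right)$)
$\sqrt{-32001 + L{\left(w \right)}} = \sqrt{-32001 - - 96 \left(80 - 48\right)} = \sqrt{-32001 - \left(-96\right) 32} = \sqrt{-32001 + 3072} = \sqrt{-28929} = i \sqrt{28929}$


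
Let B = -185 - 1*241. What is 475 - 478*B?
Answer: 204103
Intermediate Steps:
B = -426 (B = -185 - 241 = -426)
475 - 478*B = 475 - 478*(-426) = 475 + 203628 = 204103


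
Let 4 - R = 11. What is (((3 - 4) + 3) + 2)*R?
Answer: -28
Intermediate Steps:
R = -7 (R = 4 - 1*11 = 4 - 11 = -7)
(((3 - 4) + 3) + 2)*R = (((3 - 4) + 3) + 2)*(-7) = ((-1 + 3) + 2)*(-7) = (2 + 2)*(-7) = 4*(-7) = -28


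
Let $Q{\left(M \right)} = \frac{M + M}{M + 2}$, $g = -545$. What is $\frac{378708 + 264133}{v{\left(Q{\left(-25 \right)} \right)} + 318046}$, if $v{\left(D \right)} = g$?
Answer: $\frac{642841}{317501} \approx 2.0247$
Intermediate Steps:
$Q{\left(M \right)} = \frac{2 M}{2 + M}$
$v{\left(D \right)} = -545$
$\frac{378708 + 264133}{v{\left(Q{\left(-25 \right)} \right)} + 318046} = \frac{378708 + 264133}{-545 + 318046} = \frac{642841}{317501}$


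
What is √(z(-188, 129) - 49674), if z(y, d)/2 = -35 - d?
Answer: I*√50002 ≈ 223.61*I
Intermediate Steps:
z(y, d) = -70 - 2*d (z(y, d) = 2*(-35 - d) = -70 - 2*d)
√(z(-188, 129) - 49674) = √((-70 - 2*129) - 49674) = √((-70 - 258) - 49674) = √(-328 - 49674) = √(-50002) = I*√50002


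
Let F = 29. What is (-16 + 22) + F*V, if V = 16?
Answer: 470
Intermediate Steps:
(-16 + 22) + F*V = (-16 + 22) + 29*16 = 6 + 464 = 470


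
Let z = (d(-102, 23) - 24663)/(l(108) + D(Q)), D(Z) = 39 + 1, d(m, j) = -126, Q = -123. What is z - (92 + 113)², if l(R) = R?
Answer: -6244489/148 ≈ -42193.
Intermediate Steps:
D(Z) = 40
z = -24789/148 (z = (-126 - 24663)/(108 + 40) = -24789/148 ≈ -167.49)
z - (92 + 113)² = -24789/148 - (92 + 113)² = -24789/148 - 1*205² = -24789/148 - 1*42025 = -24789/148 - 42025 = -6244489/148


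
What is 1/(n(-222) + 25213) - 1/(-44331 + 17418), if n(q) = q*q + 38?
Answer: 11272/222884495 ≈ 5.0573e-5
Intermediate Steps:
n(q) = 38 + q² (n(q) = q² + 38 = 38 + q²)
1/(n(-222) + 25213) - 1/(-44331 + 17418) = 1/((38 + (-222)²) + 25213) - 1/(-44331 + 17418) = 1/((38 + 49284) + 25213) - 1/(-26913) = 1/(49322 + 25213) - 1*(-1/26913) = 1/74535 + 1/26913 = 11272/222884495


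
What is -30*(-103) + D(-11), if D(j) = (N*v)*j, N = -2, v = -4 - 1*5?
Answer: 2892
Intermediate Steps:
v = -9 (v = -4 - 5 = -9)
D(j) = 18*j (D(j) = (-2*(-9))*j = 18*j)
-30*(-103) + D(-11) = -30*(-103) + 18*(-11) = 3090 - 198 = 2892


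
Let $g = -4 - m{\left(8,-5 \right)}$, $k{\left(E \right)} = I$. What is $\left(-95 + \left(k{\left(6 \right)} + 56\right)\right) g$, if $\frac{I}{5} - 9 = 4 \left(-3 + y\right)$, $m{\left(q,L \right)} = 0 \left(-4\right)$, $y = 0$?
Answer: $216$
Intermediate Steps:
$m{\left(q,L \right)} = 0$
$I = -15$ ($I = 45 + 5 \cdot 4 \left(-3 + 0\right) = 45 + 5 \cdot 4 \left(-3\right) = 45 + 5 \left(-12\right) = 45 - 60 = -15$)
$k{\left(E \right)} = -15$
$g = -4$ ($g = -4 - 0 = -4 + 0 = -4$)
$\left(-95 + \left(k{\left(6 \right)} + 56\right)\right) g = \left(-95 + \left(-15 + 56\right)\right) \left(-4\right) = \left(-95 + 41\right) \left(-4\right) = \left(-54\right) \left(-4\right) = 216$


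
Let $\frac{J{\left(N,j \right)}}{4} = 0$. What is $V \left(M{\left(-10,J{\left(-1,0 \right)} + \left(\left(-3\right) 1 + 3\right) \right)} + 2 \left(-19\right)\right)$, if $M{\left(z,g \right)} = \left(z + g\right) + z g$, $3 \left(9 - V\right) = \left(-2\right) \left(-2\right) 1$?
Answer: $-368$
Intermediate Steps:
$V = \frac{23}{3}$ ($V = 9 - \frac{\left(-2\right) \left(-2\right) 1}{3} = 9 - \frac{4 \cdot 1}{3} = 9 - \frac{4}{3} = \frac{23}{3} \approx 7.6667$)
$J{\left(N,j \right)} = 0$ ($J{\left(N,j \right)} = 4 \cdot 0 = 0$)
$M{\left(z,g \right)} = g + z + g z$ ($M{\left(z,g \right)} = \left(g + z\right) + g z = g + z + g z$)
$V \left(M{\left(-10,J{\left(-1,0 \right)} + \left(\left(-3\right) 1 + 3\right) \right)} + 2 \left(-19\right)\right) = \frac{23 \left(\left(\left(0 + \left(\left(-3\right) 1 + 3\right)\right) - 10 + \left(0 + \left(\left(-3\right) 1 + 3\right)\right) \left(-10\right)\right) + 2 \left(-19\right)\right)}{3} = \frac{23 \left(\left(\left(0 + \left(-3 + 3\right)\right) - 10 + \left(0 + \left(-3 + 3\right)\right) \left(-10\right)\right) - 38\right)}{3} = \frac{23 \left(\left(\left(0 + 0\right) - 10 + \left(0 + 0\right) \left(-10\right)\right) - 38\right)}{3} = \frac{23 \left(\left(0 - 10 + 0 \left(-10\right)\right) - 38\right)}{3} = \frac{23 \left(\left(0 - 10 + 0\right) - 38\right)}{3} = \frac{23 \left(-10 - 38\right)}{3} = \frac{23}{3} \left(-48\right) = -368$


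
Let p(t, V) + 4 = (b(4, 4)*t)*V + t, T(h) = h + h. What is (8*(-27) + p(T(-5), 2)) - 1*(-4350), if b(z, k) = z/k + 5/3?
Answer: 12200/3 ≈ 4066.7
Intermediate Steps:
b(z, k) = 5/3 + z/k (b(z, k) = z/k + 5*(⅓) = z/k + 5/3 = 5/3 + z/k)
T(h) = 2*h
p(t, V) = -4 + t + 8*V*t/3 (p(t, V) = -4 + (((5/3 + 4/4)*t)*V + t) = -4 + (((5/3 + 4*(¼))*t)*V + t) = -4 + (((5/3 + 1)*t)*V + t) = -4 + ((8*t/3)*V + t) = -4 + (8*V*t/3 + t) = -4 + (t + 8*V*t/3) = -4 + t + 8*V*t/3)
(8*(-27) + p(T(-5), 2)) - 1*(-4350) = (8*(-27) + (-4 + 2*(-5) + (8/3)*2*(2*(-5)))) - 1*(-4350) = (-216 + (-4 - 10 + (8/3)*2*(-10))) + 4350 = (-216 + (-4 - 10 - 160/3)) + 4350 = (-216 - 202/3) + 4350 = -850/3 + 4350 = 12200/3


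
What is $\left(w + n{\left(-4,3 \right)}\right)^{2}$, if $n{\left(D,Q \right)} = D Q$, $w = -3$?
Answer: $225$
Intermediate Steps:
$\left(w + n{\left(-4,3 \right)}\right)^{2} = \left(-3 - 12\right)^{2} = \left(-15\right)^{2} = 225$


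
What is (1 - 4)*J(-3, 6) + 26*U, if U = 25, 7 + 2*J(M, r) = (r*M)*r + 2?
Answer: 1639/2 ≈ 819.50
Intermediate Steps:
J(M, r) = -5/2 + M*r²/2 (J(M, r) = -7/2 + ((r*M)*r + 2)/2 = -7/2 + ((M*r)*r + 2)/2 = -7/2 + (M*r² + 2)/2 = -7/2 + (2 + M*r²)/2 = -7/2 + (1 + M*r²/2) = -5/2 + M*r²/2)
(1 - 4)*J(-3, 6) + 26*U = (1 - 4)*(-5/2 + (½)*(-3)*6²) + 26*25 = -3*(-5/2 + (½)*(-3)*36) + 650 = -3*(-5/2 - 54) + 650 = -3*(-113/2) + 650 = 339/2 + 650 = 1639/2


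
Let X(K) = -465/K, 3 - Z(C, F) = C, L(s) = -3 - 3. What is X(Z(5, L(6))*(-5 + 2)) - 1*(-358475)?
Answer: 716795/2 ≈ 3.5840e+5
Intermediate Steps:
L(s) = -6
Z(C, F) = 3 - C
X(Z(5, L(6))*(-5 + 2)) - 1*(-358475) = -465*1/((-5 + 2)*(3 - 1*5)) - 1*(-358475) = -465*(-1/(3*(3 - 5))) + 358475 = -465/((-2*(-3))) + 358475 = -465/6 + 358475 = -465*⅙ + 358475 = -155/2 + 358475 = 716795/2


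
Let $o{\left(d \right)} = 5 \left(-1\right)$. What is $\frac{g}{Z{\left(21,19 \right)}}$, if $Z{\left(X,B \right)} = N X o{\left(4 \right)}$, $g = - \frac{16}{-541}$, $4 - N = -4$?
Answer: $- \frac{2}{56805} \approx -3.5208 \cdot 10^{-5}$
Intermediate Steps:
$N = 8$ ($N = 4 - -4 = 4 + 4 = 8$)
$o{\left(d \right)} = -5$
$g = \frac{16}{541}$ ($g = \left(-16\right) \left(- \frac{1}{541}\right) = \frac{16}{541} \approx 0.029575$)
$Z{\left(X,B \right)} = - 40 X$ ($Z{\left(X,B \right)} = 8 X \left(-5\right) = - 40 X$)
$\frac{g}{Z{\left(21,19 \right)}} = \frac{16}{541 \left(\left(-40\right) 21\right)} = \frac{16}{541 \left(-840\right)} = \frac{16}{541} \left(- \frac{1}{840}\right) = - \frac{2}{56805}$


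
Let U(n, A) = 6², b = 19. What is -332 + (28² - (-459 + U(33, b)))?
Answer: 875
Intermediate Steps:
U(n, A) = 36
-332 + (28² - (-459 + U(33, b))) = -332 + (28² - (-459 + 36)) = -332 + (784 - 1*(-423)) = -332 + (784 + 423) = -332 + 1207 = 875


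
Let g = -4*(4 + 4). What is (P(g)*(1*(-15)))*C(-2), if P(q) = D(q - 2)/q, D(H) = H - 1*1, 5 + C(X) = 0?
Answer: 2625/32 ≈ 82.031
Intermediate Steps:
C(X) = -5 (C(X) = -5 + 0 = -5)
g = -32 (g = -4*8 = -32)
D(H) = -1 + H (D(H) = H - 1 = -1 + H)
P(q) = (-3 + q)/q (P(q) = (-1 + (q - 2))/q = (-1 + (-2 + q))/q = (-3 + q)/q)
(P(g)*(1*(-15)))*C(-2) = (((-3 - 32)/(-32))*(1*(-15)))*(-5) = (-1/32*(-35)*(-15))*(-5) = ((35/32)*(-15))*(-5) = -525/32*(-5) = 2625/32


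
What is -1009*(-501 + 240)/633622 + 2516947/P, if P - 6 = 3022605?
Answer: 28804753931/23074612374 ≈ 1.2483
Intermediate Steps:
P = 3022611 (P = 6 + 3022605 = 3022611)
-1009*(-501 + 240)/633622 + 2516947/P = -1009*(-501 + 240)/633622 + 2516947/3022611 = -1009*(-261)*(1/633622) + 2516947*(1/3022611) = 263349*(1/633622) + 2516947/3022611 = 263349/633622 + 2516947/3022611 = 28804753931/23074612374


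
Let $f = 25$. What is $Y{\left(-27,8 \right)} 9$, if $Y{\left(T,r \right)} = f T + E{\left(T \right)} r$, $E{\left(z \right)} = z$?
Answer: $-8019$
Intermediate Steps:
$Y{\left(T,r \right)} = 25 T + T r$
$Y{\left(-27,8 \right)} 9 = - 27 \left(25 + 8\right) 9 = \left(-27\right) 33 \cdot 9 = \left(-891\right) 9 = -8019$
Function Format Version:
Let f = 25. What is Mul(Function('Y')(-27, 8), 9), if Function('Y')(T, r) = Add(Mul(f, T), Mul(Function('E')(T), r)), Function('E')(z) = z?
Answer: -8019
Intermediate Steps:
Function('Y')(T, r) = Add(Mul(25, T), Mul(T, r))
Mul(Function('Y')(-27, 8), 9) = Mul(Mul(-27, Add(25, 8)), 9) = Mul(Mul(-27, 33), 9) = Mul(-891, 9) = -8019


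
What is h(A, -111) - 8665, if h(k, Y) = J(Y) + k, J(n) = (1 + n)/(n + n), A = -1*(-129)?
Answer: -947441/111 ≈ -8535.5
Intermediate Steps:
A = 129
J(n) = (1 + n)/(2*n) (J(n) = (1 + n)/((2*n)) = (1 + n)*(1/(2*n)) = (1 + n)/(2*n))
h(k, Y) = k + (1 + Y)/(2*Y) (h(k, Y) = (1 + Y)/(2*Y) + k = k + (1 + Y)/(2*Y))
h(A, -111) - 8665 = (½ + 129 + (½)/(-111)) - 8665 = (½ + 129 + (½)*(-1/111)) - 8665 = (½ + 129 - 1/222) - 8665 = 14374/111 - 8665 = -947441/111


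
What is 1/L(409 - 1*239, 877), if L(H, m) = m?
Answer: 1/877 ≈ 0.0011403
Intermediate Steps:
1/L(409 - 1*239, 877) = 1/877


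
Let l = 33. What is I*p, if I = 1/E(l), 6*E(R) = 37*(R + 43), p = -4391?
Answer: -13173/1406 ≈ -9.3691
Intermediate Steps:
E(R) = 1591/6 + 37*R/6 (E(R) = (37*(R + 43))/6 = (37*(43 + R))/6 = (1591 + 37*R)/6 = 1591/6 + 37*R/6)
I = 3/1406 (I = 1/(1591/6 + (37/6)*33) = 1/(1591/6 + 407/2) = 1/(1406/3) = 3/1406 ≈ 0.0021337)
I*p = (3/1406)*(-4391) = -13173/1406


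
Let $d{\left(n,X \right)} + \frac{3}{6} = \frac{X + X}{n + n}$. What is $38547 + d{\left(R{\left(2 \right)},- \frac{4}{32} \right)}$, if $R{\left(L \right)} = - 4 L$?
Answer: $\frac{2466977}{64} \approx 38547.0$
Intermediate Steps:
$d{\left(n,X \right)} = - \frac{1}{2} + \frac{X}{n}$ ($d{\left(n,X \right)} = - \frac{1}{2} + \frac{X + X}{n + n} = - \frac{1}{2} + \frac{2 X}{2 n} = - \frac{1}{2} + 2 X \frac{1}{2 n} = - \frac{1}{2} + \frac{X}{n}$)
$38547 + d{\left(R{\left(2 \right)},- \frac{4}{32} \right)} = 38547 + \frac{- \frac{4}{32} - \frac{\left(-4\right) 2}{2}}{\left(-4\right) 2} = 38547 + \frac{\left(-4\right) \frac{1}{32} - -4}{-8} = 38547 - \frac{- \frac{1}{8} + 4}{8} = 38547 - \frac{31}{64} = \frac{2466977}{64}$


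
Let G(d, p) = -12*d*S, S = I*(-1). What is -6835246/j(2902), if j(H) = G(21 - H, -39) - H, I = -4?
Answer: -3417623/67693 ≈ -50.487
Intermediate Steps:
S = 4 (S = -4*(-1) = 4)
G(d, p) = -48*d (G(d, p) = -12*d*4 = -48*d)
j(H) = -1008 + 47*H (j(H) = -48*(21 - H) - H = (-1008 + 48*H) - H = -1008 + 47*H)
-6835246/j(2902) = -6835246/(-1008 + 47*2902) = -6835246/(-1008 + 136394) = -6835246/135386 = -6835246*1/135386 = -3417623/67693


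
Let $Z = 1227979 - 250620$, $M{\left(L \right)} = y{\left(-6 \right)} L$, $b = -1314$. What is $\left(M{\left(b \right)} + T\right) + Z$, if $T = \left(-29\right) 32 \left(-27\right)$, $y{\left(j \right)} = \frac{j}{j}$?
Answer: $1001101$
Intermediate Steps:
$y{\left(j \right)} = 1$
$T = 25056$ ($T = \left(-928\right) \left(-27\right) = 25056$)
$M{\left(L \right)} = L$ ($M{\left(L \right)} = 1 L = L$)
$Z = 977359$ ($Z = 1227979 - 250620 = 977359$)
$\left(M{\left(b \right)} + T\right) + Z = \left(-1314 + 25056\right) + 977359 = 23742 + 977359 = 1001101$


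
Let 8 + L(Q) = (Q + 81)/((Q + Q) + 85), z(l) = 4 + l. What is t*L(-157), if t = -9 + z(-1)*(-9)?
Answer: 63216/229 ≈ 276.05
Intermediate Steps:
t = -36 (t = -9 + (4 - 1)*(-9) = -9 + 3*(-9) = -9 - 27 = -36)
L(Q) = -8 + (81 + Q)/(85 + 2*Q) (L(Q) = -8 + (Q + 81)/((Q + Q) + 85) = -8 + (81 + Q)/(2*Q + 85) = -8 + (81 + Q)/(85 + 2*Q))
t*L(-157) = -36*(-599 - 15*(-157))/(85 + 2*(-157)) = -36*(-599 + 2355)/(85 - 314) = -36*1756/(-229) = -(-36)*1756/229 = -36*(-1756/229) = 63216/229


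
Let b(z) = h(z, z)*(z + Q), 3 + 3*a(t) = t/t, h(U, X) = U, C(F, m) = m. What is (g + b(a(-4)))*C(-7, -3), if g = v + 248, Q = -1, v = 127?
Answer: -3385/3 ≈ -1128.3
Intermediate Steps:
a(t) = -⅔ (a(t) = -1 + (t/t)/3 = -1 + (⅓)*1 = -1 + ⅓ = -⅔)
b(z) = z*(-1 + z) (b(z) = z*(z - 1) = z*(-1 + z))
g = 375 (g = 127 + 248 = 375)
(g + b(a(-4)))*C(-7, -3) = (375 - 2*(-1 - ⅔)/3)*(-3) = (375 - ⅔*(-5/3))*(-3) = (375 + 10/9)*(-3) = (3385/9)*(-3) = -3385/3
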